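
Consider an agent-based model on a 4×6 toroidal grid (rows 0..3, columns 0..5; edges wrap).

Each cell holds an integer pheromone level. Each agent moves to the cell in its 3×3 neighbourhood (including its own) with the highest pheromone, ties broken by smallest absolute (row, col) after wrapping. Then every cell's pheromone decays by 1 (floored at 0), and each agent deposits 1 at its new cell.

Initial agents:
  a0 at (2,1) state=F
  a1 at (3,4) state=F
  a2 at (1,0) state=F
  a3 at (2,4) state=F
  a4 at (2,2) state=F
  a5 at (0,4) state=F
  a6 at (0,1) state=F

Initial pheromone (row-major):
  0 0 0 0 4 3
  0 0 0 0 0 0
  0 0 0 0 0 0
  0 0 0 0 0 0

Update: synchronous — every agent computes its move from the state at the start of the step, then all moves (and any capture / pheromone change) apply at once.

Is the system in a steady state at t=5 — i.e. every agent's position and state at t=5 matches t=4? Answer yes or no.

yes

t=1: a0@(1,0) a1@(0,4) a2@(0,5) a3@(1,3) a4@(1,1) a5@(0,4) a6@(0,0) | pheromone: 1 0 0 0 5 3 / 1 1 0 1 0 0 / 0 0 0 0 0 0 / 0 0 0 0 0 0
t=2: a0@(0,5) a1@(0,4) a2@(0,4) a3@(0,4) a4@(0,0) a5@(0,4) a6@(0,5) | pheromone: 1 0 0 0 8 4 / 0 0 0 0 0 0 / 0 0 0 0 0 0 / 0 0 0 0 0 0
t=3: a0@(0,4) a1@(0,4) a2@(0,4) a3@(0,4) a4@(0,5) a5@(0,4) a6@(0,4) | pheromone: 0 0 0 0 13 4 / 0 0 0 0 0 0 / 0 0 0 0 0 0 / 0 0 0 0 0 0
t=4: a0@(0,4) a1@(0,4) a2@(0,4) a3@(0,4) a4@(0,4) a5@(0,4) a6@(0,4) | pheromone: 0 0 0 0 19 3 / 0 0 0 0 0 0 / 0 0 0 0 0 0 / 0 0 0 0 0 0
t=5: a0@(0,4) a1@(0,4) a2@(0,4) a3@(0,4) a4@(0,4) a5@(0,4) a6@(0,4) | pheromone: 0 0 0 0 25 2 / 0 0 0 0 0 0 / 0 0 0 0 0 0 / 0 0 0 0 0 0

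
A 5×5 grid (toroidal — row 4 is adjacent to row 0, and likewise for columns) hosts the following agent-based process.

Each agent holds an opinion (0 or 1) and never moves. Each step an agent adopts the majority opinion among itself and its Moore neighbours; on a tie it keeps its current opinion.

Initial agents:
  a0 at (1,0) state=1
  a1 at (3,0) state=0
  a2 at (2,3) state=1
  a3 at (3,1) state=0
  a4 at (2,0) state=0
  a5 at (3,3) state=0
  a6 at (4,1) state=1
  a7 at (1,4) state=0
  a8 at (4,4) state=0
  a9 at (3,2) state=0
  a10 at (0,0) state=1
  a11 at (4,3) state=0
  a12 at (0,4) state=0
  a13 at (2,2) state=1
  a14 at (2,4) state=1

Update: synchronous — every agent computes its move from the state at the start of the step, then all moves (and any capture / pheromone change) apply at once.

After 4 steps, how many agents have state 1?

0

t=1: a0@(1,0):1 a1@(3,0):0 a2@(2,3):1 a3@(3,1):0 a4@(2,0):0 a5@(3,3):0 a6@(4,1):0 a7@(1,4):1 a8@(4,4):0 a9@(3,2):0 a10@(0,0):1 a11@(4,3):0 a12@(0,4):0 a13@(2,2):0 a14@(2,4):0
t=2: a0@(1,0):1 a1@(3,0):0 a2@(2,3):0 a3@(3,1):0 a4@(2,0):0 a5@(3,3):0 a6@(4,1):0 a7@(1,4):1 a8@(4,4):0 a9@(3,2):0 a10@(0,0):1 a11@(4,3):0 a12@(0,4):0 a13@(2,2):0 a14@(2,4):0
t=3: a0@(1,0):1 a1@(3,0):0 a2@(2,3):0 a3@(3,1):0 a4@(2,0):0 a5@(3,3):0 a6@(4,1):0 a7@(1,4):0 a8@(4,4):0 a9@(3,2):0 a10@(0,0):1 a11@(4,3):0 a12@(0,4):0 a13@(2,2):0 a14@(2,4):0
t=4: a0@(1,0):0 a1@(3,0):0 a2@(2,3):0 a3@(3,1):0 a4@(2,0):0 a5@(3,3):0 a6@(4,1):0 a7@(1,4):0 a8@(4,4):0 a9@(3,2):0 a10@(0,0):0 a11@(4,3):0 a12@(0,4):0 a13@(2,2):0 a14@(2,4):0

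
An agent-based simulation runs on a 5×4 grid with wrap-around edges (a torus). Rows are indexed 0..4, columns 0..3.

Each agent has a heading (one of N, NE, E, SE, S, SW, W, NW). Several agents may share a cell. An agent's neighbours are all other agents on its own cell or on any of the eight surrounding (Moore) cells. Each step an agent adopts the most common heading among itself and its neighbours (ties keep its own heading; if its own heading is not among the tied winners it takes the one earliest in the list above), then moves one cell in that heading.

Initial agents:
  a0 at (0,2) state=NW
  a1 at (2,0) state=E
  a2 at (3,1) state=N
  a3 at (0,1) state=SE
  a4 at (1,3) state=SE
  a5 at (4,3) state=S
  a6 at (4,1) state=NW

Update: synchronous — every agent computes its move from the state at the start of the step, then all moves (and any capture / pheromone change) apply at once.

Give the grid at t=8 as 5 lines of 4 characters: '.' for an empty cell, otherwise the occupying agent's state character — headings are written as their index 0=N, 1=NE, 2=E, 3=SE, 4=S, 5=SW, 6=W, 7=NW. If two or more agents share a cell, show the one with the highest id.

7...
77.7
.77.
....
....

t=1: a0@(4,1):NW a1@(2,1):E a2@(2,1):N a3@(4,0):NW a4@(2,0):SE a5@(0,3):S a6@(3,0):NW
t=2: a0@(3,0):NW a1@(2,2):E a2@(1,1):N a3@(3,3):NW a4@(3,1):SE a5@(1,3):S a6@(2,3):NW
t=3: a0@(2,3):NW a1@(1,1):NW a2@(0,1):N a3@(2,2):NW a4@(4,2):SE a5@(2,3):S a6@(1,2):NW
t=4: a0@(1,2):NW a1@(0,0):NW a2@(4,0):NW a3@(1,1):NW a4@(0,3):SE a5@(1,2):NW a6@(0,1):NW
t=5: a0@(0,1):NW a1@(4,3):NW a2@(3,3):NW a3@(0,0):NW a4@(4,2):NW a5@(0,1):NW a6@(4,0):NW
t=6: a0@(4,0):NW a1@(3,2):NW a2@(2,2):NW a3@(4,3):NW a4@(3,1):NW a5@(4,0):NW a6@(3,3):NW
t=7: a0@(3,3):NW a1@(2,1):NW a2@(1,1):NW a3@(3,2):NW a4@(2,0):NW a5@(3,3):NW a6@(2,2):NW
t=8: a0@(2,2):NW a1@(1,0):NW a2@(0,0):NW a3@(2,1):NW a4@(1,3):NW a5@(2,2):NW a6@(1,1):NW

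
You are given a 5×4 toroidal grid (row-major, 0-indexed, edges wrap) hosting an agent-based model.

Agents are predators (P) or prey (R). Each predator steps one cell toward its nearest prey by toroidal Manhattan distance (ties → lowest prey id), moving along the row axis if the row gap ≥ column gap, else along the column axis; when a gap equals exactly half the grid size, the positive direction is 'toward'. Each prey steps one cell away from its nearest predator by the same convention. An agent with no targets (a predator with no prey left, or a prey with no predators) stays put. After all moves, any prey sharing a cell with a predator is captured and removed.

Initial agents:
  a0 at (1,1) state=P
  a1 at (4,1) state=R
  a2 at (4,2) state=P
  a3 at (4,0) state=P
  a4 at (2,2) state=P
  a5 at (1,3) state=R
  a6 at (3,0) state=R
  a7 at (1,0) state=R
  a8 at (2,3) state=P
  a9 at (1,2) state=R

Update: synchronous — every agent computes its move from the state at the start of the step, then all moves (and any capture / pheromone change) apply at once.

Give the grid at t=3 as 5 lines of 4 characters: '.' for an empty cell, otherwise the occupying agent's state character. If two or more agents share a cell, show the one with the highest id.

....
....
....
P...
R.PP

t=1: a0@(1,0):P a1@(4,0):R a2@(4,1):P a3@(4,1):P a4@(1,2):P a5@(0,3):R a6@(2,0):R a8@(1,3):P
t=2: a0@(2,0):P a1@(4,3):R a2@(4,0):P a3@(4,0):P a4@(0,2):P a5@(4,3):R a6@(3,0):R a8@(0,3):P
t=3: a0@(3,0):P a2@(4,3):P a3@(4,3):P a4@(4,2):P a6@(4,0):R a8@(4,3):P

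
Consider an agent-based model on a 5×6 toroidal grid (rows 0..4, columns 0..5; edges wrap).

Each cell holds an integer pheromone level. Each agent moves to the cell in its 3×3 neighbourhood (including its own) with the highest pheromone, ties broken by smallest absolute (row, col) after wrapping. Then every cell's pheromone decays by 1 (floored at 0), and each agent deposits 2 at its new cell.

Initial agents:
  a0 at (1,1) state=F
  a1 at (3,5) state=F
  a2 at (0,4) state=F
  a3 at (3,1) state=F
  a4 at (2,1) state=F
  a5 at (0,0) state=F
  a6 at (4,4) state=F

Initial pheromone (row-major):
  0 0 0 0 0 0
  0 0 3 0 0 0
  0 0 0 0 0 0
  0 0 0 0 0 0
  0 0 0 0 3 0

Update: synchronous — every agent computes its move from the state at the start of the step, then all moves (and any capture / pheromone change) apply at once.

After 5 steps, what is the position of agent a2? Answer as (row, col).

t=1: a0@(1,2) a1@(4,4) a2@(4,4) a3@(2,0) a4@(1,2) a5@(0,0) a6@(4,4) | pheromone: 2 0 0 0 0 0 / 0 0 6 0 0 0 / 2 0 0 0 0 0 / 0 0 0 0 0 0 / 0 0 0 0 8 0
t=2: a0@(1,2) a1@(4,4) a2@(4,4) a3@(2,0) a4@(1,2) a5@(0,0) a6@(4,4) | pheromone: 3 0 0 0 0 0 / 0 0 9 0 0 0 / 3 0 0 0 0 0 / 0 0 0 0 0 0 / 0 0 0 0 13 0
t=3: a0@(1,2) a1@(4,4) a2@(4,4) a3@(2,0) a4@(1,2) a5@(0,0) a6@(4,4) | pheromone: 4 0 0 0 0 0 / 0 0 12 0 0 0 / 4 0 0 0 0 0 / 0 0 0 0 0 0 / 0 0 0 0 18 0
t=4: a0@(1,2) a1@(4,4) a2@(4,4) a3@(2,0) a4@(1,2) a5@(0,0) a6@(4,4) | pheromone: 5 0 0 0 0 0 / 0 0 15 0 0 0 / 5 0 0 0 0 0 / 0 0 0 0 0 0 / 0 0 0 0 23 0
t=5: a0@(1,2) a1@(4,4) a2@(4,4) a3@(2,0) a4@(1,2) a5@(0,0) a6@(4,4) | pheromone: 6 0 0 0 0 0 / 0 0 18 0 0 0 / 6 0 0 0 0 0 / 0 0 0 0 0 0 / 0 0 0 0 28 0

(4, 4)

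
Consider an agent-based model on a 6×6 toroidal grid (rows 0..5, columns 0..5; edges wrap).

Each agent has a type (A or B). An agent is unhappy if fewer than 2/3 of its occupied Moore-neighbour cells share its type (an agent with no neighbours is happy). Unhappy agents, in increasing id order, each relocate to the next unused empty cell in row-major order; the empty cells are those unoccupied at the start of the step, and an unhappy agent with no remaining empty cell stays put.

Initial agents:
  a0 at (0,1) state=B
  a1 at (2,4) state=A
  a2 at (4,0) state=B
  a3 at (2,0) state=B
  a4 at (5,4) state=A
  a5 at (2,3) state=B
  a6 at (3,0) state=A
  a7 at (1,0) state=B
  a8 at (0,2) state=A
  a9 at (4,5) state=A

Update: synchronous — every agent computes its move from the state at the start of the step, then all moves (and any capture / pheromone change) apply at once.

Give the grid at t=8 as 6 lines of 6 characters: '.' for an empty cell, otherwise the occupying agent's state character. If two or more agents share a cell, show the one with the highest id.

BBAA.B
B.AA.B
......
......
.....A
......

t=1: a0@(0,0):B a1@(0,3):A a2@(0,4):B a3@(0,5):B a4@(5,4):A a5@(1,1):B a6@(1,2):A a7@(1,0):B a8@(1,3):A a9@(4,5):A
t=2: a0@(0,0):B a1@(0,3):A a2@(0,1):B a3@(0,5):B a4@(0,2):A a5@(1,1):B a6@(1,2):A a7@(1,0):B a8@(1,3):A a9@(4,5):A
t=3: a0@(0,0):B a1@(0,3):A a2@(0,4):B a3@(0,5):B a4@(1,4):A a5@(1,5):B a6@(2,0):A a7@(1,0):B a8@(1,3):A a9@(4,5):A
t=4: a0@(0,0):B a1@(0,3):A a2@(0,1):B a3@(0,5):B a4@(0,2):A a5@(1,5):B a6@(1,1):A a7@(1,0):B a8@(1,3):A a9@(4,5):A
t=5: a0@(0,0):B a1@(0,3):A a2@(0,4):B a3@(0,5):B a4@(0,2):A a5@(1,5):B a6@(1,2):A a7@(1,0):B a8@(1,3):A a9@(4,5):A
t=6: a0@(0,0):B a1@(0,3):A a2@(0,1):B a3@(0,5):B a4@(0,2):A a5@(1,5):B a6@(1,2):A a7@(1,0):B a8@(1,3):A a9@(4,5):A
t=7: a0@(0,0):B a1@(0,3):A a2@(0,4):B a3@(0,5):B a4@(0,2):A a5@(1,5):B a6@(1,2):A a7@(1,0):B a8@(1,3):A a9@(4,5):A
t=8: a0@(0,0):B a1@(0,3):A a2@(0,1):B a3@(0,5):B a4@(0,2):A a5@(1,5):B a6@(1,2):A a7@(1,0):B a8@(1,3):A a9@(4,5):A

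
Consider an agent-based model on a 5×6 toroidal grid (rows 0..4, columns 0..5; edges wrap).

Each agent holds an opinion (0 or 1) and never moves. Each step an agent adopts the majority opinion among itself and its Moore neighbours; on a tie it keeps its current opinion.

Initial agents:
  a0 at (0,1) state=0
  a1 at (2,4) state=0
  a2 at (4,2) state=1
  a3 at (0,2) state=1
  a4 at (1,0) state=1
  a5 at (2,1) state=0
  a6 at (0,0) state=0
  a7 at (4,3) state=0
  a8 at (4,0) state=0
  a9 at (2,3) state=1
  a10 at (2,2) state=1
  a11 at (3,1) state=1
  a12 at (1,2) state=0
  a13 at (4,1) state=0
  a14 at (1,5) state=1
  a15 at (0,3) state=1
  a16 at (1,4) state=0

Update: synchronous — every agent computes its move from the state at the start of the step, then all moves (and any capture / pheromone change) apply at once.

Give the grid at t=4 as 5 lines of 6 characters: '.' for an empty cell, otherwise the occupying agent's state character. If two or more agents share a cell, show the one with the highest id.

t=1: a0@(0,1):0 a1@(2,4):0 a2@(4,2):1 a3@(0,2):0 a4@(1,0):0 a5@(2,1):1 a6@(0,0):0 a7@(4,3):1 a8@(4,0):0 a9@(2,3):0 a10@(2,2):1 a11@(3,1):1 a12@(1,2):1 a13@(4,1):0 a14@(1,5):0 a15@(0,3):1 a16@(1,4):1
t=2: a0@(0,1):0 a1@(2,4):0 a2@(4,2):1 a3@(0,2):1 a4@(1,0):0 a5@(2,1):1 a6@(0,0):0 a7@(4,3):1 a8@(4,0):0 a9@(2,3):1 a10@(2,2):1 a11@(3,1):1 a12@(1,2):1 a13@(4,1):0 a14@(1,5):0 a15@(0,3):1 a16@(1,4):0
t=3: (unchanged — steady state)

0011..
0.1.00
.1110.
.1....
0011..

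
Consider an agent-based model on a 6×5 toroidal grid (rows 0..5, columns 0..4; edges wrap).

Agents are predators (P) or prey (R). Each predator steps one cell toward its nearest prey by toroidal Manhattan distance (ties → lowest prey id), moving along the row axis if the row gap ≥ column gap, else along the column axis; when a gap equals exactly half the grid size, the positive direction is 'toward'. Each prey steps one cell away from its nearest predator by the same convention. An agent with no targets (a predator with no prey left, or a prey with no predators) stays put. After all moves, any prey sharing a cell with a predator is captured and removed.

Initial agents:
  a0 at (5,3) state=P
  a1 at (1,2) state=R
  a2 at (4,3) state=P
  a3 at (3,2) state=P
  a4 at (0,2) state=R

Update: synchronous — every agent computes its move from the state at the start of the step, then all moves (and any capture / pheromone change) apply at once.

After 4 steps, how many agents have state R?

t=1: a0@(0,3):P a1@(0,2):R a2@(5,3):P a3@(2,2):P a4@(1,2):R
t=2: a0@(0,2):P a1@(0,1):R a2@(0,3):P a3@(1,2):P
t=3: a0@(0,1):P a1@(0,0):R a2@(0,2):P a3@(0,2):P
t=4: a0@(0,0):P a1@(0,4):R a2@(0,1):P a3@(0,1):P

1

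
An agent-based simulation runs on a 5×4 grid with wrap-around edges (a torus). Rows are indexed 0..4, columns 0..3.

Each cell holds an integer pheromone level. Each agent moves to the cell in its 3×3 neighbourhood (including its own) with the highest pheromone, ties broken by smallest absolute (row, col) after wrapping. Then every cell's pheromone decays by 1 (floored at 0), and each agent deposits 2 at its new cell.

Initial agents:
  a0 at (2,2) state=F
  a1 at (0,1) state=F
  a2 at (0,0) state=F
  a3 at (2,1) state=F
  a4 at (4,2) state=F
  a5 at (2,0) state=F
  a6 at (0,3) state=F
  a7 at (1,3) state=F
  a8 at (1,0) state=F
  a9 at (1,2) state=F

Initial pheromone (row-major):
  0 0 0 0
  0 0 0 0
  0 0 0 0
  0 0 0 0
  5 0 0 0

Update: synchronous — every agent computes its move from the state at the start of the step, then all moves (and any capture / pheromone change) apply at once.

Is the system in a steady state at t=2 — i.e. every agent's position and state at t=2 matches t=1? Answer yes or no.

t=1: a0@(1,1) a1@(4,0) a2@(4,0) a3@(1,0) a4@(0,1) a5@(1,0) a6@(4,0) a7@(0,0) a8@(0,0) a9@(0,1) | pheromone: 4 4 0 0 / 4 2 0 0 / 0 0 0 0 / 0 0 0 0 / 10 0 0 0
t=2: a0@(0,0) a1@(4,0) a2@(4,0) a3@(0,0) a4@(4,0) a5@(0,0) a6@(4,0) a7@(4,0) a8@(4,0) a9@(4,0) | pheromone: 9 3 0 0 / 3 1 0 0 / 0 0 0 0 / 0 0 0 0 / 23 0 0 0

no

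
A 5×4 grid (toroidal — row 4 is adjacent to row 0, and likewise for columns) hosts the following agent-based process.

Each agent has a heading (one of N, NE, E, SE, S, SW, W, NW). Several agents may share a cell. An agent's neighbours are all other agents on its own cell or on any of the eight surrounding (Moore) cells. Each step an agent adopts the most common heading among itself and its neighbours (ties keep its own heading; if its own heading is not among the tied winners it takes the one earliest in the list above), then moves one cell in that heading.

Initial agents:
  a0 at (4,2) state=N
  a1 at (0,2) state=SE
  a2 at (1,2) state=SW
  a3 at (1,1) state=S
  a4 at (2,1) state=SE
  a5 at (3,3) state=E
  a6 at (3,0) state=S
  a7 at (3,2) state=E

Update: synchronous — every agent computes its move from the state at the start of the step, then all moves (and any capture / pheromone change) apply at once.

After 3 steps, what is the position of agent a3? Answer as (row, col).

t=1: a0@(4,3):E a1@(1,3):SE a2@(2,3):SE a3@(2,2):SE a4@(3,1):S a5@(3,0):E a6@(4,0):S a7@(3,3):E
t=2: a0@(4,0):E a1@(2,0):SE a2@(3,0):SE a3@(3,3):SE a4@(4,1):S a5@(3,1):E a6@(4,1):E a7@(3,0):E
t=3: a0@(4,1):E a1@(3,1):SE a2@(3,1):E a3@(4,0):SE a4@(4,2):E a5@(3,2):E a6@(4,2):E a7@(3,1):E

(4, 0)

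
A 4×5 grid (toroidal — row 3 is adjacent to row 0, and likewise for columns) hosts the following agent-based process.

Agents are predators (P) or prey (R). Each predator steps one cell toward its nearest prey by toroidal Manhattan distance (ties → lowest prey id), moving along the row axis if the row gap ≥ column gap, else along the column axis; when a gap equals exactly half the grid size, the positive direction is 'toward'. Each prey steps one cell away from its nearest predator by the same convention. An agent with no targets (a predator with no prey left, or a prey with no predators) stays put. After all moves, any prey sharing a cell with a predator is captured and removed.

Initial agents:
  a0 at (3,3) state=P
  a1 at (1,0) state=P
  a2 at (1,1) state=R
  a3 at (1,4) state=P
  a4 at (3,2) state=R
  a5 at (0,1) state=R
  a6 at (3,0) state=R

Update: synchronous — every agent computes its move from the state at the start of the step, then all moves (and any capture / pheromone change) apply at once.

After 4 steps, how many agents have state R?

t=1: a0@(3,2):P a1@(1,1):P a2@(1,2):R a3@(1,0):P a4@(3,1):R a5@(3,1):R a6@(3,1):R
t=2: a0@(3,1):P a1@(1,2):P a2@(1,3):R a3@(1,1):P a4@(3,0):R a5@(3,0):R a6@(3,0):R
t=3: a0@(3,0):P a1@(1,3):P a2@(1,4):R a3@(1,2):P a4@(3,4):R a5@(3,4):R a6@(3,4):R
t=4: a0@(3,4):P a1@(1,4):P a2@(1,0):R a3@(1,3):P a4@(3,3):R a5@(3,3):R a6@(3,3):R

4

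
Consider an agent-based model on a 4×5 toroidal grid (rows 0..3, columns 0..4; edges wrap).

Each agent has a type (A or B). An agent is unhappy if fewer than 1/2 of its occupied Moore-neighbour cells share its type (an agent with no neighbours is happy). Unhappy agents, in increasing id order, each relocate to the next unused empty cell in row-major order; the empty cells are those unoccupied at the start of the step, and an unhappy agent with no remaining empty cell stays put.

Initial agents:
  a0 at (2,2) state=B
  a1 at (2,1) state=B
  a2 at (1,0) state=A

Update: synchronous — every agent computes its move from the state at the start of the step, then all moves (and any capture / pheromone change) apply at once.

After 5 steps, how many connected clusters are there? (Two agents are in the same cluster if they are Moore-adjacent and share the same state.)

2

t=1: a0@(2,2):B a1@(2,1):B a2@(0,0):A
t=2: (unchanged — steady state)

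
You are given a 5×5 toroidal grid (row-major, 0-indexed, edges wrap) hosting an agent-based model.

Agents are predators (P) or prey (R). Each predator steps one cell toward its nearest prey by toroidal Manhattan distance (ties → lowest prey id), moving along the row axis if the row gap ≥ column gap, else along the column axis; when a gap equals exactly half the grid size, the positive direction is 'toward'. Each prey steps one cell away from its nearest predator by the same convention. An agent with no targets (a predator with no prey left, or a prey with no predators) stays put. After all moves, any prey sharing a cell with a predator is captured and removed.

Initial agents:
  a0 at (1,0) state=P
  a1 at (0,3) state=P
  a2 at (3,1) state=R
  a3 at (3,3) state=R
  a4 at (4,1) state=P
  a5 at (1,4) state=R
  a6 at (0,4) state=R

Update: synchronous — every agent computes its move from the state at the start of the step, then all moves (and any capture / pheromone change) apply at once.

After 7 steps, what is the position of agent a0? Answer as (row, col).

(2, 2)

t=1: a0@(1,4):P a1@(0,4):P a2@(2,1):R a3@(2,3):R a4@(3,1):P a5@(1,3):R a6@(0,0):R
t=2: a0@(1,3):P a1@(0,0):P a2@(1,1):R a3@(3,3):R a4@(2,1):P a5@(1,2):R a6@(0,1):R
t=3: a0@(1,2):P a1@(0,1):P a3@(4,3):R a4@(1,1):P a6@(0,2):R
t=4: a0@(0,2):P a1@(0,2):P a3@(3,3):R a4@(0,1):P a6@(4,2):R
t=5: a0@(4,2):P a1@(4,2):P a3@(2,3):R a4@(4,1):P a6@(3,2):R
t=6: a0@(3,2):P a1@(3,2):P a3@(1,3):R a4@(3,1):P a6@(2,2):R
t=7: a0@(2,2):P a1@(2,2):P a3@(0,3):R a4@(2,1):P a6@(1,2):R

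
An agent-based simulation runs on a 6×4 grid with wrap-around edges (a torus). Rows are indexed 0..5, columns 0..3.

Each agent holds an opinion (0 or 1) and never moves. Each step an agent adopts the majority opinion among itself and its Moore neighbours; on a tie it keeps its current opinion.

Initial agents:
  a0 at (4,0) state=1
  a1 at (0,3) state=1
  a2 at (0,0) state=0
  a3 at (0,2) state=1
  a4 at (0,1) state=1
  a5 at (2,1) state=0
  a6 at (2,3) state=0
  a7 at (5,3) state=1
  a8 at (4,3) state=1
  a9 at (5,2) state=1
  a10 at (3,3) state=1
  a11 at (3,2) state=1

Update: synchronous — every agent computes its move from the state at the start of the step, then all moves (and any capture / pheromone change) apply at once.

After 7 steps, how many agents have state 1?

11

t=1: a0@(4,0):1 a1@(0,3):1 a2@(0,0):1 a3@(0,2):1 a4@(0,1):1 a5@(2,1):0 a6@(2,3):1 a7@(5,3):1 a8@(4,3):1 a9@(5,2):1 a10@(3,3):1 a11@(3,2):1
t=2: (unchanged — steady state)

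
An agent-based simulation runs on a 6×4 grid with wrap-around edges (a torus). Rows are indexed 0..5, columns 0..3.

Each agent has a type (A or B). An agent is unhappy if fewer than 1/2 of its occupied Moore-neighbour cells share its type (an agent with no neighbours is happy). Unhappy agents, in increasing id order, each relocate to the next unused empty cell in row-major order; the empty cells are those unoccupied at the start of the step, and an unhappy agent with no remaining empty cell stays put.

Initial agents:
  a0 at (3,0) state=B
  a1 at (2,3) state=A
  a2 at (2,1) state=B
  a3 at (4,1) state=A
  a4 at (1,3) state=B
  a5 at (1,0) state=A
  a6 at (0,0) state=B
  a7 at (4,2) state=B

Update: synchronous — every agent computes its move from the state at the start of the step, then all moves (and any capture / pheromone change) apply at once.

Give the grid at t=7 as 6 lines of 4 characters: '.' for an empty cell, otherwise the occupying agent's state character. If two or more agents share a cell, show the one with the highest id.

t=1: a0@(0,1):B a1@(0,2):A a2@(2,1):B a3@(0,3):A a4@(1,1):B a5@(1,2):A a6@(0,0):B a7@(2,0):B
t=2: a0@(0,1):B a1@(0,2):A a2@(2,1):B a3@(0,3):A a4@(1,1):B a5@(1,0):A a6@(0,0):B a7@(2,0):B
t=3: a0@(0,1):B a1@(1,2):A a2@(2,1):B a3@(0,3):A a4@(1,1):B a5@(1,3):A a6@(0,0):B a7@(2,0):B
t=4: a0@(0,1):B a1@(0,2):A a2@(2,1):B a3@(0,3):A a4@(1,1):B a5@(1,3):A a6@(0,0):B a7@(2,0):B
t=5: (unchanged — steady state)

BBAA
.B.A
BB..
....
....
....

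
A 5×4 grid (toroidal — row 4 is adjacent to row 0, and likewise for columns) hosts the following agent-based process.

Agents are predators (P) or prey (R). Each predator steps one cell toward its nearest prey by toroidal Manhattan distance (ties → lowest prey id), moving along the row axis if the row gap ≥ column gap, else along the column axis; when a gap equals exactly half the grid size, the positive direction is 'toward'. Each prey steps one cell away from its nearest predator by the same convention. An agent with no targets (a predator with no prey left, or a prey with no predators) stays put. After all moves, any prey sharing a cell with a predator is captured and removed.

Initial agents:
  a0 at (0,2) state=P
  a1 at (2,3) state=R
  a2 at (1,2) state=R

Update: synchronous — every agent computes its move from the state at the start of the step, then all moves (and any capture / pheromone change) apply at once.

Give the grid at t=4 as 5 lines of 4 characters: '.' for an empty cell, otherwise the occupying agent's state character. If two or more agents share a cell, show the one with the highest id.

t=1: a0@(1,2):P a1@(3,3):R a2@(2,2):R
t=2: a0@(2,2):P a1@(4,3):R a2@(3,2):R
t=3: a0@(3,2):P a1@(0,3):R a2@(4,2):R
t=4: a0@(4,2):P a1@(1,3):R a2@(0,2):R

..R.
...R
....
....
..P.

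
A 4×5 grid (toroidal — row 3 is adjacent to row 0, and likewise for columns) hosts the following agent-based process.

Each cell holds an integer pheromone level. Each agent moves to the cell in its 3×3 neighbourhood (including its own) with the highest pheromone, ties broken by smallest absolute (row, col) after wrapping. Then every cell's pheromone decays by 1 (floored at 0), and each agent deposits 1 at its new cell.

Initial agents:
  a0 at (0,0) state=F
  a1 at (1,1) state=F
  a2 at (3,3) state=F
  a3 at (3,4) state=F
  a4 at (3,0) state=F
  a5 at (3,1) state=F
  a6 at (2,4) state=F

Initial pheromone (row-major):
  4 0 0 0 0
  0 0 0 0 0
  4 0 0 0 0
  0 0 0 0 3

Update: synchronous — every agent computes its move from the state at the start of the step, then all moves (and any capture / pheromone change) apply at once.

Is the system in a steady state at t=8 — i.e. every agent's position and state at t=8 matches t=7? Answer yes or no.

yes

t=1: a0@(0,0) a1@(0,0) a2@(3,4) a3@(0,0) a4@(0,0) a5@(0,0) a6@(2,0) | pheromone: 8 0 0 0 0 / 0 0 0 0 0 / 4 0 0 0 0 / 0 0 0 0 3
t=2: a0@(0,0) a1@(0,0) a2@(0,0) a3@(0,0) a4@(0,0) a5@(0,0) a6@(2,0) | pheromone: 13 0 0 0 0 / 0 0 0 0 0 / 4 0 0 0 0 / 0 0 0 0 2
t=3: a0@(0,0) a1@(0,0) a2@(0,0) a3@(0,0) a4@(0,0) a5@(0,0) a6@(2,0) | pheromone: 18 0 0 0 0 / 0 0 0 0 0 / 4 0 0 0 0 / 0 0 0 0 1
t=4: a0@(0,0) a1@(0,0) a2@(0,0) a3@(0,0) a4@(0,0) a5@(0,0) a6@(2,0) | pheromone: 23 0 0 0 0 / 0 0 0 0 0 / 4 0 0 0 0 / 0 0 0 0 0
t=5: a0@(0,0) a1@(0,0) a2@(0,0) a3@(0,0) a4@(0,0) a5@(0,0) a6@(2,0) | pheromone: 28 0 0 0 0 / 0 0 0 0 0 / 4 0 0 0 0 / 0 0 0 0 0
t=6: a0@(0,0) a1@(0,0) a2@(0,0) a3@(0,0) a4@(0,0) a5@(0,0) a6@(2,0) | pheromone: 33 0 0 0 0 / 0 0 0 0 0 / 4 0 0 0 0 / 0 0 0 0 0
t=7: a0@(0,0) a1@(0,0) a2@(0,0) a3@(0,0) a4@(0,0) a5@(0,0) a6@(2,0) | pheromone: 38 0 0 0 0 / 0 0 0 0 0 / 4 0 0 0 0 / 0 0 0 0 0
t=8: a0@(0,0) a1@(0,0) a2@(0,0) a3@(0,0) a4@(0,0) a5@(0,0) a6@(2,0) | pheromone: 43 0 0 0 0 / 0 0 0 0 0 / 4 0 0 0 0 / 0 0 0 0 0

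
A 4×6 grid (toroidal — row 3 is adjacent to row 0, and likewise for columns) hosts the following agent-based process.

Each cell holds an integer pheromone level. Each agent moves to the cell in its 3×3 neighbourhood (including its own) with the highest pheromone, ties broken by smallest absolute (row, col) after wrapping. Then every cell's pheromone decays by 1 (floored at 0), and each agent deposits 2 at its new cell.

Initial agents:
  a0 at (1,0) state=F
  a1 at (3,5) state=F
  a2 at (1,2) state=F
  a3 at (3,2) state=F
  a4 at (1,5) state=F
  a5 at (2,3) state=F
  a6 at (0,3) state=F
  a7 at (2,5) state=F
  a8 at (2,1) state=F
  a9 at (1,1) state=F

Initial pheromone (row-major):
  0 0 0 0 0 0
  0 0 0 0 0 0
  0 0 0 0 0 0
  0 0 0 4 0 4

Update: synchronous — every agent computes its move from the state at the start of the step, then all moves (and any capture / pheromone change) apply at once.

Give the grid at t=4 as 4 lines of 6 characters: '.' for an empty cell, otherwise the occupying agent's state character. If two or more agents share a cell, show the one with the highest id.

t=1: a0@(0,0) a1@(3,5) a2@(0,1) a3@(3,3) a4@(0,0) a5@(3,3) a6@(3,3) a7@(3,5) a8@(1,0) a9@(0,0) | pheromone: 6 2 0 0 0 0 / 2 0 0 0 0 0 / 0 0 0 0 0 0 / 0 0 0 9 0 7
t=2: a0@(3,5) a1@(3,5) a2@(0,0) a3@(3,3) a4@(3,5) a5@(3,3) a6@(3,3) a7@(3,5) a8@(0,0) a9@(3,5) | pheromone: 9 1 0 0 0 0 / 1 0 0 0 0 0 / 0 0 0 0 0 0 / 0 0 0 14 0 16
t=3: a0@(3,5) a1@(3,5) a2@(3,5) a3@(3,3) a4@(3,5) a5@(3,3) a6@(3,3) a7@(3,5) a8@(3,5) a9@(3,5) | pheromone: 8 0 0 0 0 0 / 0 0 0 0 0 0 / 0 0 0 0 0 0 / 0 0 0 19 0 29
t=4: a0@(3,5) a1@(3,5) a2@(3,5) a3@(3,3) a4@(3,5) a5@(3,3) a6@(3,3) a7@(3,5) a8@(3,5) a9@(3,5) | pheromone: 7 0 0 0 0 0 / 0 0 0 0 0 0 / 0 0 0 0 0 0 / 0 0 0 24 0 42

......
......
......
...F.F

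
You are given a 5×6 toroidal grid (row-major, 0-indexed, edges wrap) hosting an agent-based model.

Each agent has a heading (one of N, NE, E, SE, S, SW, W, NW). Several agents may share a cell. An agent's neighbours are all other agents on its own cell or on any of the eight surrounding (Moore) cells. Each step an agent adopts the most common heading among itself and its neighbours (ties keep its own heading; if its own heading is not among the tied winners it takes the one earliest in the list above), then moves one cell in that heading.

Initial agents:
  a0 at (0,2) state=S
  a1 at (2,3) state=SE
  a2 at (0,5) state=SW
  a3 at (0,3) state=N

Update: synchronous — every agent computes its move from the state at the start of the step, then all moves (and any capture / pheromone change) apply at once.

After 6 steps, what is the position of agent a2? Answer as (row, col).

(1, 5)

t=1: a0@(1,2):S a1@(3,4):SE a2@(1,4):SW a3@(4,3):N
t=2: a0@(2,2):S a1@(4,5):SE a2@(2,3):SW a3@(3,3):N
t=3: a0@(3,2):S a1@(0,0):SE a2@(3,2):SW a3@(2,3):N
t=4: a0@(4,2):S a1@(1,1):SE a2@(4,1):SW a3@(1,3):N
t=5: a0@(0,2):S a1@(2,2):SE a2@(0,0):SW a3@(0,3):N
t=6: a0@(1,2):S a1@(3,3):SE a2@(1,5):SW a3@(4,3):N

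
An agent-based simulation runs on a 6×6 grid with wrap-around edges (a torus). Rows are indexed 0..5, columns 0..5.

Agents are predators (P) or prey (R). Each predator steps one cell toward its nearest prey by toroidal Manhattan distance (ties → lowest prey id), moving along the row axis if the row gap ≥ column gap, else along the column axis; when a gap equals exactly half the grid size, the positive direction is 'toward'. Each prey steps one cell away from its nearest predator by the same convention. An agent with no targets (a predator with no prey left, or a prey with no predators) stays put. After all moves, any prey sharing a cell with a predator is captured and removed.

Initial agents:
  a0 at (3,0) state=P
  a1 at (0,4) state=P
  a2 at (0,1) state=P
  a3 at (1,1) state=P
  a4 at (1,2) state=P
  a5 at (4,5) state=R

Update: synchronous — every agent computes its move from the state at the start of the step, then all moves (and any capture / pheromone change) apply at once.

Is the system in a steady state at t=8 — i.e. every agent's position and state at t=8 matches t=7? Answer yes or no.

t=1: a0@(4,0):P a1@(5,4):P a2@(5,1):P a3@(2,1):P a4@(2,2):P a5@(5,5):R
t=2: a0@(5,0):P a1@(5,5):P a2@(5,0):P a3@(3,1):P a4@(3,2):P
t=3: (unchanged — steady state)

yes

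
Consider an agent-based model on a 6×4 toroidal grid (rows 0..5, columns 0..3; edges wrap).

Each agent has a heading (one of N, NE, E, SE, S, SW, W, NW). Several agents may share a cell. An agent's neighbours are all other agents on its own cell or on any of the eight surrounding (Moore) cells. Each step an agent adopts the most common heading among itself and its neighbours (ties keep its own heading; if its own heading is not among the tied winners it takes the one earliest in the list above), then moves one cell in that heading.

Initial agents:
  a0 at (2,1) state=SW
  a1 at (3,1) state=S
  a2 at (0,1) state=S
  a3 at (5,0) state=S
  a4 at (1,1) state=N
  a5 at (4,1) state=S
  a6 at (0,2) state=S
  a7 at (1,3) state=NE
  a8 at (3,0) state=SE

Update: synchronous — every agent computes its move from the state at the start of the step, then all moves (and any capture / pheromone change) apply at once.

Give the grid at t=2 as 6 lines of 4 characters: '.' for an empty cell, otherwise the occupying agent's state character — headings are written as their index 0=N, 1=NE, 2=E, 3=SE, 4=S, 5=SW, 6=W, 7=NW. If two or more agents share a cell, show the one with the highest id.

.4..
4...
.44.
.4..
4...
44..

t=1: a0@(3,0):SW a1@(4,1):S a2@(1,1):S a3@(0,0):S a4@(2,1):S a5@(5,1):S a6@(1,2):S a7@(0,0):NE a8@(4,0):S
t=2: a0@(4,0):S a1@(5,1):S a2@(2,1):S a3@(1,0):S a4@(3,1):S a5@(0,1):S a6@(2,2):S a7@(1,0):S a8@(5,0):S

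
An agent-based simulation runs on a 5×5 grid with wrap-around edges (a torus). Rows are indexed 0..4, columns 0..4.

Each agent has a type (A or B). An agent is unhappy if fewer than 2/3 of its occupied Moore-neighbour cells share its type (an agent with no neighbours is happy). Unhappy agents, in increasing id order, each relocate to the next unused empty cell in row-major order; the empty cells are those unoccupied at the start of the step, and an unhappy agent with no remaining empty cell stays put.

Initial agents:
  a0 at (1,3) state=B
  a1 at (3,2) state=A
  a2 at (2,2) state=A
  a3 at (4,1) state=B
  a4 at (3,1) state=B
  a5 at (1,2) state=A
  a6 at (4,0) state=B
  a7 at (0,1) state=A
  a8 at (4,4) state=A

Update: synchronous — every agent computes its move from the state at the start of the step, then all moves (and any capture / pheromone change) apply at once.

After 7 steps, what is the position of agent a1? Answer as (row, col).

(0, 1)

t=1: a0@(0,0):B a1@(0,2):A a2@(0,3):A a3@(0,4):B a4@(1,0):B a5@(1,2):A a6@(1,1):B a7@(1,4):A a8@(2,0):A
t=2: a0@(0,0):B a1@(0,2):A a2@(0,3):A a3@(0,1):B a4@(1,3):B a5@(1,2):A a6@(2,1):B a7@(2,2):A a8@(2,3):A
t=3: a0@(0,0):B a1@(0,4):A a2@(0,3):A a3@(1,0):B a4@(1,1):B a5@(1,4):A a6@(2,0):B a7@(2,4):A a8@(2,3):A
t=4: a0@(0,1):B a1@(0,2):A a2@(0,3):A a3@(1,2):B a4@(1,1):B a5@(1,3):A a6@(2,1):B a7@(2,2):A a8@(2,3):A
t=5: a0@(0,1):B a1@(0,0):A a2@(0,3):A a3@(0,4):B a4@(1,0):B a5@(1,3):A a6@(2,1):B a7@(1,4):A a8@(2,3):A
t=6: a0@(0,2):B a1@(1,1):A a2@(0,3):A a3@(1,2):B a4@(2,0):B a5@(1,3):A a6@(2,1):B a7@(1,4):A a8@(2,3):A
t=7: a0@(0,0):B a1@(0,1):A a2@(0,4):A a3@(1,0):B a4@(2,2):B a5@(2,4):A a6@(2,1):B a7@(1,4):A a8@(2,3):A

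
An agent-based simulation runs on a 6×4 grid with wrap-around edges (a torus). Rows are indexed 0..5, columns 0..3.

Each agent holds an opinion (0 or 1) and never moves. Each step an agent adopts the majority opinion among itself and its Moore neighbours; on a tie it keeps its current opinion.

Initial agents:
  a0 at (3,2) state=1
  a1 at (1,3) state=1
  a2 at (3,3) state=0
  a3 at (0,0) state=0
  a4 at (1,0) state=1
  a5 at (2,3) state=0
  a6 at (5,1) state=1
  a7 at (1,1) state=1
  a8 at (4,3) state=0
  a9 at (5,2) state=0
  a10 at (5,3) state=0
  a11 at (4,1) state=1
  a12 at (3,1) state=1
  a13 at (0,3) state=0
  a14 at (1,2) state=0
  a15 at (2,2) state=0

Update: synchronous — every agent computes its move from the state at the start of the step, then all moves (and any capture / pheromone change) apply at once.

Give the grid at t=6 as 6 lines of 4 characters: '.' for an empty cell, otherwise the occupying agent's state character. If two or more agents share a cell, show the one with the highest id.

0..0
0000
..00
.100
.1.0
.100

t=1: a0@(3,2):0 a1@(1,3):0 a2@(3,3):0 a3@(0,0):1 a4@(1,0):1 a5@(2,3):0 a6@(5,1):1 a7@(1,1):0 a8@(4,3):0 a9@(5,2):0 a10@(5,3):0 a11@(4,1):1 a12@(3,1):1 a13@(0,3):0 a14@(1,2):0 a15@(2,2):0
t=2: a0@(3,2):0 a1@(1,3):0 a2@(3,3):0 a3@(0,0):0 a4@(1,0):0 a5@(2,3):0 a6@(5,1):1 a7@(1,1):0 a8@(4,3):0 a9@(5,2):0 a10@(5,3):0 a11@(4,1):1 a12@(3,1):1 a13@(0,3):0 a14@(1,2):0 a15@(2,2):0
t=3: (unchanged — steady state)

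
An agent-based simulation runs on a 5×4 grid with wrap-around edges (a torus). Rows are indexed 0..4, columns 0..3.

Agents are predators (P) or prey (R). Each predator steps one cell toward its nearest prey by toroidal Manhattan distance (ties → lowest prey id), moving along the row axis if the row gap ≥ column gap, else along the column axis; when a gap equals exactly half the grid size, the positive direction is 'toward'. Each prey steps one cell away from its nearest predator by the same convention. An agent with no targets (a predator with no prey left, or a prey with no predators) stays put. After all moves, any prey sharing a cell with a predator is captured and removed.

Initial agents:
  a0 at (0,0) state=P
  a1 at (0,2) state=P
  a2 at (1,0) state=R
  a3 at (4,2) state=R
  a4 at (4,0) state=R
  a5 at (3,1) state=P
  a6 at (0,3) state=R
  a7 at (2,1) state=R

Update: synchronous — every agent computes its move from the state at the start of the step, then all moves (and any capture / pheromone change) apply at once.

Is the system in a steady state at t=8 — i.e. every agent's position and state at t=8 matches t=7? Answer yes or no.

t=1: a0@(1,0):P a1@(4,2):P a2@(2,0):R a3@(3,2):R a4@(3,0):R a5@(2,1):P a6@(0,2):R a7@(1,1):R
t=2: a0@(2,0):P a1@(3,2):P a2@(3,0):R a3@(2,2):R a4@(4,0):R a5@(2,0):P a6@(1,2):R a7@(1,2):R
t=3: a0@(3,0):P a1@(2,2):P a2@(4,0):R a3@(1,2):R a4@(0,0):R a5@(3,0):P a6@(0,2):R a7@(0,2):R
t=4: a0@(4,0):P a1@(1,2):P a2@(0,0):R a3@(0,2):R a4@(1,0):R a5@(4,0):P a6@(4,2):R a7@(4,2):R
t=5: a0@(0,0):P a1@(0,2):P a2@(1,0):R a3@(4,2):R a4@(2,0):R a5@(0,0):P a6@(4,1):R a7@(4,1):R
t=6: a0@(1,0):P a1@(4,2):P a2@(2,0):R a3@(3,2):R a4@(3,0):R a5@(1,0):P a6@(3,1):R a7@(3,1):R
t=7: a0@(2,0):P a1@(3,2):P a2@(3,0):R a3@(2,2):R a4@(4,0):R a5@(2,0):P a6@(2,1):R a7@(2,1):R
t=8: a0@(3,0):P a1@(2,2):P a2@(4,0):R a3@(1,2):R a4@(0,0):R a5@(3,0):P

no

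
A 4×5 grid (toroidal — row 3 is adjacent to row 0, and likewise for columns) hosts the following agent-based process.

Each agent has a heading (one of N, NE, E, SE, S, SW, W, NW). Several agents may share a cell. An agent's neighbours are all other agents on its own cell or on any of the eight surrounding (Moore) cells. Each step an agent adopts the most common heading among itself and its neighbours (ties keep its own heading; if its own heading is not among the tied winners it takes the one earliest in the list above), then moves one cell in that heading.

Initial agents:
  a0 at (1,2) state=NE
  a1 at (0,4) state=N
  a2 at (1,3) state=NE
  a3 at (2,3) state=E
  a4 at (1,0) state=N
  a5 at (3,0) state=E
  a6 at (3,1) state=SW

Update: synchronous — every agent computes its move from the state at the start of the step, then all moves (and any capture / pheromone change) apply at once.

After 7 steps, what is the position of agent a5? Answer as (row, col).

t=1: a0@(0,3):NE a1@(3,4):N a2@(0,4):NE a3@(1,4):NE a4@(0,0):N a5@(3,1):E a6@(0,0):SW
t=2: a0@(3,4):NE a1@(2,4):N a2@(3,0):NE a3@(0,0):NE a4@(3,0):N a5@(3,2):E a6@(3,0):N
t=3: a0@(2,0):NE a1@(1,4):N a2@(2,1):NE a3@(3,1):NE a4@(2,0):N a5@(3,3):E a6@(2,0):N
t=4: a0@(1,1):NE a1@(0,4):N a2@(1,2):NE a3@(2,2):NE a4@(1,0):N a5@(3,4):E a6@(1,0):N
t=5: a0@(0,2):NE a1@(3,4):N a2@(0,3):NE a3@(1,3):NE a4@(0,0):N a5@(3,0):E a6@(0,0):N
t=6: a0@(3,3):NE a1@(2,4):N a2@(3,4):NE a3@(0,4):NE a4@(3,0):N a5@(2,0):N a6@(3,0):N
t=7: a0@(2,4):NE a1@(1,4):N a2@(2,4):N a3@(3,0):NE a4@(2,0):N a5@(1,0):N a6@(2,0):N

(1, 0)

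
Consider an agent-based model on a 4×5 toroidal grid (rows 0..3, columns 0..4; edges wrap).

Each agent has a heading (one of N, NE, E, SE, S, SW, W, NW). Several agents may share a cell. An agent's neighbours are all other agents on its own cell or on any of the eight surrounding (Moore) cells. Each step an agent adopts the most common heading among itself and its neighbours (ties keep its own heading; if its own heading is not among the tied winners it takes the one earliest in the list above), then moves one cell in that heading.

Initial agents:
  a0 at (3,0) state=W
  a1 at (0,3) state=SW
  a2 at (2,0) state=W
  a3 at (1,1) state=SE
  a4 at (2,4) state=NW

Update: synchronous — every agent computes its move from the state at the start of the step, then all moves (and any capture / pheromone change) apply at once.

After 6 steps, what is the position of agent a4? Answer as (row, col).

(2, 3)

t=1: a0@(3,4):W a1@(1,2):SW a2@(2,4):W a3@(2,2):SE a4@(2,3):W
t=2: a0@(3,3):W a1@(2,1):SW a2@(2,3):W a3@(3,3):SE a4@(2,2):W
t=3: a0@(3,2):W a1@(3,0):SW a2@(2,2):W a3@(3,2):W a4@(2,1):W
t=4: a0@(3,1):W a1@(0,4):SW a2@(2,1):W a3@(3,1):W a4@(2,0):W
t=5: a0@(3,0):W a1@(1,3):SW a2@(2,0):W a3@(3,0):W a4@(2,4):W
t=6: a0@(3,4):W a1@(2,2):SW a2@(2,4):W a3@(3,4):W a4@(2,3):W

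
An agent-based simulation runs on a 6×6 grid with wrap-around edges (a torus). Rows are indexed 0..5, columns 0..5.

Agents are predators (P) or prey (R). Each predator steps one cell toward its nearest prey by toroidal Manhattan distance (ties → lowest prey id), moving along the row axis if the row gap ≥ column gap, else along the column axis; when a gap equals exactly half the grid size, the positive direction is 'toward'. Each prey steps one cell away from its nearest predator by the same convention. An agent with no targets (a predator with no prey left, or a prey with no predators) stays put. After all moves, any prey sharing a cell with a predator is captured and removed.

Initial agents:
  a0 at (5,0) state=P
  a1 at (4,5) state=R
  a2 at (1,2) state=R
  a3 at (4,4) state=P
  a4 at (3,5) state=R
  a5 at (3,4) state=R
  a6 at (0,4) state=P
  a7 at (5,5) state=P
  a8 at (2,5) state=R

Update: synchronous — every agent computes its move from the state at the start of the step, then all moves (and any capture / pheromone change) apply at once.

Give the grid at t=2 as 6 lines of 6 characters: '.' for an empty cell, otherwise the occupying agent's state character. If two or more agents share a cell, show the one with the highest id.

.R..PR
....RR
......
P....P
......
......

t=1: a0@(4,0):P a2@(1,1):R a3@(4,5):P a4@(2,5):R a5@(2,4):R a6@(5,4):P a7@(4,5):P a8@(1,5):R
t=2: a0@(3,0):P a2@(0,1):R a3@(3,5):P a4@(1,5):R a5@(1,4):R a6@(0,4):P a7@(3,5):P a8@(0,5):R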